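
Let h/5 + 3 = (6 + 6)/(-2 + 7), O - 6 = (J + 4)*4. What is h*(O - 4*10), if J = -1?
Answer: 66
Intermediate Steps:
O = 18 (O = 6 + (-1 + 4)*4 = 6 + 3*4 = 6 + 12 = 18)
h = -3 (h = -15 + 5*((6 + 6)/(-2 + 7)) = -15 + 5*(12/5) = -15 + 12 = -3)
h*(O - 4*10) = -3*(18 - 4*10) = -3*(18 - 40) = -3*(-22) = 66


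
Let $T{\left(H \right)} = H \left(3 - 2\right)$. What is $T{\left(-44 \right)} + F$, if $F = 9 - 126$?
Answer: $-161$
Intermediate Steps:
$T{\left(H \right)} = H$ ($T{\left(H \right)} = H 1 = H$)
$F = -117$ ($F = 9 - 126 = -117$)
$T{\left(-44 \right)} + F = -44 - 117 = -161$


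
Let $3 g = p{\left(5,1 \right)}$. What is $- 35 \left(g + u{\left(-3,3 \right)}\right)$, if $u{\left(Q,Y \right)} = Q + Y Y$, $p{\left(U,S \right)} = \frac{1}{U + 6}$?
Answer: $- \frac{6965}{33} \approx -211.06$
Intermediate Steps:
$p{\left(U,S \right)} = \frac{1}{6 + U}$
$g = \frac{1}{33}$ ($g = \frac{1}{3 \left(6 + 5\right)} = \frac{1}{3 \cdot 11} = \frac{1}{3} \cdot \frac{1}{11} = \frac{1}{33} \approx 0.030303$)
$u{\left(Q,Y \right)} = Q + Y^{2}$
$- 35 \left(g + u{\left(-3,3 \right)}\right) = - 35 \left(\frac{1}{33} - \left(3 - 3^{2}\right)\right) = - 35 \left(\frac{1}{33} + \left(-3 + 9\right)\right) = - 35 \left(\frac{1}{33} + 6\right) = \left(-35\right) \frac{199}{33} = - \frac{6965}{33}$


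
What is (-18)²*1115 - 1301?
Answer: 359959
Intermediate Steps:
(-18)²*1115 - 1301 = 324*1115 - 1301 = 361260 - 1301 = 359959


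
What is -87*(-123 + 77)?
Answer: 4002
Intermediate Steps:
-87*(-123 + 77) = -87*(-46) = 4002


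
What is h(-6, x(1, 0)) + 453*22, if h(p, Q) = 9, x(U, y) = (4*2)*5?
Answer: 9975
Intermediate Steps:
x(U, y) = 40 (x(U, y) = 8*5 = 40)
h(-6, x(1, 0)) + 453*22 = 9 + 453*22 = 9 + 9966 = 9975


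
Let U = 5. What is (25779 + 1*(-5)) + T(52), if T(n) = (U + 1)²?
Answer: 25810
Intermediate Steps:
T(n) = 36 (T(n) = (5 + 1)² = 6² = 36)
(25779 + 1*(-5)) + T(52) = (25779 + 1*(-5)) + 36 = (25779 - 5) + 36 = 25774 + 36 = 25810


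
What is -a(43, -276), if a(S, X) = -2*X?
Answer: -552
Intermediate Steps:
-a(43, -276) = -(-2)*(-276) = -1*552 = -552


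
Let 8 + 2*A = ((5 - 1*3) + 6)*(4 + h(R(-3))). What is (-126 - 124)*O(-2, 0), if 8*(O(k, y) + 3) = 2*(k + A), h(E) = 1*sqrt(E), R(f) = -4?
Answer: 125 - 500*I ≈ 125.0 - 500.0*I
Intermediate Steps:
h(E) = sqrt(E)
A = 12 + 8*I (A = -4 + (((5 - 1*3) + 6)*(4 + sqrt(-4)))/2 = -4 + (((5 - 3) + 6)*(4 + 2*I))/2 = -4 + ((2 + 6)*(4 + 2*I))/2 = -4 + (8*(4 + 2*I))/2 = -4 + (32 + 16*I)/2 = -4 + (16 + 8*I) = 12 + 8*I ≈ 12.0 + 8.0*I)
O(k, y) = 2*I + k/4 (O(k, y) = -3 + (2*(k + (12 + 8*I)))/8 = -3 + (2*(12 + k + 8*I))/8 = -3 + (24 + 2*k + 16*I)/8 = -3 + (3 + 2*I + k/4) = 2*I + k/4)
(-126 - 124)*O(-2, 0) = (-126 - 124)*(2*I + (1/4)*(-2)) = -250*(2*I - 1/2) = -250*(-1/2 + 2*I) = 125 - 500*I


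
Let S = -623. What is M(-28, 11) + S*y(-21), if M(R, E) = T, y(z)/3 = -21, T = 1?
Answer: 39250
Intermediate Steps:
y(z) = -63 (y(z) = 3*(-21) = -63)
M(R, E) = 1
M(-28, 11) + S*y(-21) = 1 - 623*(-63) = 1 + 39249 = 39250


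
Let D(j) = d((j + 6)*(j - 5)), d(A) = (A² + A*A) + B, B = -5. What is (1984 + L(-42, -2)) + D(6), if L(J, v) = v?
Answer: 2265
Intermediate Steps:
d(A) = -5 + 2*A² (d(A) = (A² + A*A) - 5 = (A² + A²) - 5 = 2*A² - 5 = -5 + 2*A²)
D(j) = -5 + 2*(-5 + j)²*(6 + j)² (D(j) = -5 + 2*((j + 6)*(j - 5))² = -5 + 2*((6 + j)*(-5 + j))² = -5 + 2*((-5 + j)*(6 + j))² = -5 + 2*((-5 + j)²*(6 + j)²) = -5 + 2*(-5 + j)²*(6 + j)²)
(1984 + L(-42, -2)) + D(6) = (1984 - 2) + (-5 + 2*(-30 + 6 + 6²)²) = 1982 + (-5 + 2*(-30 + 6 + 36)²) = 1982 + (-5 + 2*12²) = 1982 + (-5 + 2*144) = 1982 + (-5 + 288) = 1982 + 283 = 2265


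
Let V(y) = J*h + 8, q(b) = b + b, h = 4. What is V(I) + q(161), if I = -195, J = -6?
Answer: 306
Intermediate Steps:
q(b) = 2*b
V(y) = -16 (V(y) = -6*4 + 8 = -24 + 8 = -16)
V(I) + q(161) = -16 + 2*161 = -16 + 322 = 306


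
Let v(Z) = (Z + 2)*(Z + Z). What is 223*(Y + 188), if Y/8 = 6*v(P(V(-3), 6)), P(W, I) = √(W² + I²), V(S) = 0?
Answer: 1069508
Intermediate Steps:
P(W, I) = √(I² + W²)
v(Z) = 2*Z*(2 + Z) (v(Z) = (2 + Z)*(2*Z) = 2*Z*(2 + Z))
Y = 4608 (Y = 8*(6*(2*√(6² + 0²)*(2 + √(6² + 0²)))) = 8*(6*(2*√(36 + 0)*(2 + √(36 + 0)))) = 8*(6*(2*√36*(2 + √36))) = 8*(6*(2*6*(2 + 6))) = 8*(6*(2*6*8)) = 8*(6*96) = 8*576 = 4608)
223*(Y + 188) = 223*(4608 + 188) = 223*4796 = 1069508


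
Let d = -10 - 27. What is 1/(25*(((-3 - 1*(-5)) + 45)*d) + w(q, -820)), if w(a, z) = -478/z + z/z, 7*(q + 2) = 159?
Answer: -410/17824101 ≈ -2.3003e-5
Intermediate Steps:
d = -37
q = 145/7 (q = -2 + (⅐)*159 = -2 + 159/7 = 145/7 ≈ 20.714)
w(a, z) = 1 - 478/z (w(a, z) = -478/z + 1 = 1 - 478/z)
1/(25*(((-3 - 1*(-5)) + 45)*d) + w(q, -820)) = 1/(25*(((-3 - 1*(-5)) + 45)*(-37)) + (-478 - 820)/(-820)) = 1/(25*(((-3 + 5) + 45)*(-37)) - 1/820*(-1298)) = 1/(25*((2 + 45)*(-37)) + 649/410) = 1/(25*(47*(-37)) + 649/410) = 1/(25*(-1739) + 649/410) = 1/(-43475 + 649/410) = 1/(-17824101/410) = -410/17824101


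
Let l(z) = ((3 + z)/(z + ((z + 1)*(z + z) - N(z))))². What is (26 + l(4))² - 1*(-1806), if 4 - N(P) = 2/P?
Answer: 106908869650/43046721 ≈ 2483.6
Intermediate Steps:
N(P) = 4 - 2/P
l(z) = (3 + z)²/(-4 + z + 2/z + 2*z*(1 + z))² (l(z) = ((3 + z)/(z + ((z + 1)*(z + z) - (4 - 2/z))))² = ((3 + z)/(z + ((1 + z)*(2*z) + (-4 + 2/z))))² = ((3 + z)/(z + (2*z*(1 + z) + (-4 + 2/z))))² = ((3 + z)/(z + (-4 + 2/z + 2*z*(1 + z))))² = ((3 + z)/(-4 + z + 2/z + 2*z*(1 + z)))² = (3 + z)²/(-4 + z + 2/z + 2*z*(1 + z))²)
(26 + l(4))² - 1*(-1806) = (26 + 4²*(3 + 4)²/(2 + 4*(-4 + 2*4² + 3*4))²)² - 1*(-1806) = (26 + 16*7²/(2 + 4*(-4 + 2*16 + 12))²)² + 1806 = (26 + 16*49/(2 + 4*(-4 + 32 + 12))²)² + 1806 = (26 + 16*49/(2 + 4*40)²)² + 1806 = (26 + 16*49/(2 + 160)²)² + 1806 = (26 + 16*49/162²)² + 1806 = (26 + 16*(1/26244)*49)² + 1806 = (26 + 196/6561)² + 1806 = (170782/6561)² + 1806 = 29166491524/43046721 + 1806 = 106908869650/43046721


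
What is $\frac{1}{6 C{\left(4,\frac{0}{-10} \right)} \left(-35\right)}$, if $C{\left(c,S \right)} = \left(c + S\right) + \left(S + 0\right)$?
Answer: $- \frac{1}{840} \approx -0.0011905$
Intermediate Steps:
$C{\left(c,S \right)} = c + 2 S$ ($C{\left(c,S \right)} = \left(S + c\right) + S = c + 2 S$)
$\frac{1}{6 C{\left(4,\frac{0}{-10} \right)} \left(-35\right)} = \frac{1}{6 \left(4 + 2 \frac{0}{-10}\right) \left(-35\right)} = \frac{1}{6 \left(4 + 2 \cdot 0 \left(- \frac{1}{10}\right)\right) \left(-35\right)} = \frac{1}{6 \left(4 + 2 \cdot 0\right) \left(-35\right)} = \frac{1}{6 \left(4 + 0\right) \left(-35\right)} = \frac{1}{6 \cdot 4 \left(-35\right)} = \frac{1}{24 \left(-35\right)} = \frac{1}{-840} = - \frac{1}{840}$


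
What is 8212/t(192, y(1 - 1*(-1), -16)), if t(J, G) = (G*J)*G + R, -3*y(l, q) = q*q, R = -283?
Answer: 24636/4193455 ≈ 0.0058749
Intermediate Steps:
y(l, q) = -q²/3 (y(l, q) = -q*q/3 = -q²/3)
t(J, G) = -283 + J*G² (t(J, G) = (G*J)*G - 283 = J*G² - 283 = -283 + J*G²)
8212/t(192, y(1 - 1*(-1), -16)) = 8212/(-283 + 192*(-⅓*(-16)²)²) = 8212/(-283 + 192*(-⅓*256)²) = 8212/(-283 + 192*(-256/3)²) = 8212/(-283 + 192*(65536/9)) = 8212/(-283 + 4194304/3) = 8212/(4193455/3) = 8212*(3/4193455) = 24636/4193455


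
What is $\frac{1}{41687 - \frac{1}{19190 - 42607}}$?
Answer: $\frac{23417}{976184480} \approx 2.3988 \cdot 10^{-5}$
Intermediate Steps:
$\frac{1}{41687 - \frac{1}{19190 - 42607}} = \frac{1}{41687 - \frac{1}{-23417}} = \frac{1}{41687 - - \frac{1}{23417}} = \frac{1}{41687 + \frac{1}{23417}} = \frac{1}{\frac{976184480}{23417}} = \frac{23417}{976184480}$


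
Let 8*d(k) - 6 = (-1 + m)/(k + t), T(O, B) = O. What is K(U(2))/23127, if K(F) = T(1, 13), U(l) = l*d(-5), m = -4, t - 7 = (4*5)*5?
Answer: 1/23127 ≈ 4.3240e-5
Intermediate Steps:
t = 107 (t = 7 + (4*5)*5 = 7 + 20*5 = 7 + 100 = 107)
d(k) = ¾ - 5/(8*(107 + k)) (d(k) = ¾ + ((-1 - 4)/(k + 107))/8 = ¾ + (-5/(107 + k))/8 = ¾ - 5/(8*(107 + k)))
U(l) = 607*l/816 (U(l) = l*((637 + 6*(-5))/(8*(107 - 5))) = l*((⅛)*(637 - 30)/102) = l*((⅛)*(1/102)*607) = l*(607/816) = 607*l/816)
K(F) = 1
K(U(2))/23127 = 1/23127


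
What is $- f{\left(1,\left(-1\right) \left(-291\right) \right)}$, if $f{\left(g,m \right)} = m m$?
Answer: $-84681$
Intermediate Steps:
$f{\left(g,m \right)} = m^{2}$
$- f{\left(1,\left(-1\right) \left(-291\right) \right)} = - \left(\left(-1\right) \left(-291\right)\right)^{2} = - 291^{2} = \left(-1\right) 84681 = -84681$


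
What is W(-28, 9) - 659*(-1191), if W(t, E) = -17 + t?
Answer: 784824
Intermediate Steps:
W(-28, 9) - 659*(-1191) = (-17 - 28) - 659*(-1191) = -45 + 784869 = 784824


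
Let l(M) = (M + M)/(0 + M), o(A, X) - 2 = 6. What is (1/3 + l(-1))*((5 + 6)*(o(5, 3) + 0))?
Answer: 616/3 ≈ 205.33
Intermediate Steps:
o(A, X) = 8 (o(A, X) = 2 + 6 = 8)
l(M) = 2 (l(M) = (2*M)/M = 2)
(1/3 + l(-1))*((5 + 6)*(o(5, 3) + 0)) = (1/3 + 2)*((5 + 6)*(8 + 0)) = (1/3 + 2)*(11*8) = (7/3)*88 = 616/3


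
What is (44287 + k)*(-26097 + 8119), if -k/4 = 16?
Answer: -795041094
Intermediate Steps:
k = -64 (k = -4*16 = -64)
(44287 + k)*(-26097 + 8119) = (44287 - 64)*(-26097 + 8119) = 44223*(-17978) = -795041094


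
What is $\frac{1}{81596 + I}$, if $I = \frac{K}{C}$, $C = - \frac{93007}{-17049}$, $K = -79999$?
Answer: $\frac{93007}{6225096221} \approx 1.4941 \cdot 10^{-5}$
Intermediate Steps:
$C = \frac{93007}{17049}$ ($C = \left(-93007\right) \left(- \frac{1}{17049}\right) = \frac{93007}{17049} \approx 5.4553$)
$I = - \frac{1363902951}{93007}$ ($I = - \frac{79999}{\frac{93007}{17049}} = \left(-79999\right) \frac{17049}{93007} = - \frac{1363902951}{93007} \approx -14665.0$)
$\frac{1}{81596 + I} = \frac{1}{81596 - \frac{1363902951}{93007}} = \frac{1}{\frac{6225096221}{93007}} = \frac{93007}{6225096221}$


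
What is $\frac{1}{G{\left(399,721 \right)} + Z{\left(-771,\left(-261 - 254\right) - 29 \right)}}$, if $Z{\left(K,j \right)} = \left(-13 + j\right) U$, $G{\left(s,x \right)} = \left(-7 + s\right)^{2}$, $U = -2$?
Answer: $\frac{1}{154778} \approx 6.4609 \cdot 10^{-6}$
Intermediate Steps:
$Z{\left(K,j \right)} = 26 - 2 j$ ($Z{\left(K,j \right)} = \left(-13 + j\right) \left(-2\right) = 26 - 2 j$)
$\frac{1}{G{\left(399,721 \right)} + Z{\left(-771,\left(-261 - 254\right) - 29 \right)}} = \frac{1}{\left(-7 + 399\right)^{2} - \left(-26 + 2 \left(\left(-261 - 254\right) - 29\right)\right)} = \frac{1}{392^{2} - \left(-26 + 2 \left(-515 - 29\right)\right)} = \frac{1}{153664 + \left(26 - -1088\right)} = \frac{1}{153664 + \left(26 + 1088\right)} = \frac{1}{153664 + 1114} = \frac{1}{154778}$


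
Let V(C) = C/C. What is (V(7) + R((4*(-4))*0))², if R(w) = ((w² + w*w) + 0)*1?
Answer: 1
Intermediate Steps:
V(C) = 1
R(w) = 2*w² (R(w) = ((w² + w²) + 0)*1 = (2*w² + 0)*1 = (2*w²)*1 = 2*w²)
(V(7) + R((4*(-4))*0))² = (1 + 2*((4*(-4))*0)²)² = (1 + 2*(-16*0)²)² = (1 + 2*0²)² = (1 + 2*0)² = (1 + 0)² = 1² = 1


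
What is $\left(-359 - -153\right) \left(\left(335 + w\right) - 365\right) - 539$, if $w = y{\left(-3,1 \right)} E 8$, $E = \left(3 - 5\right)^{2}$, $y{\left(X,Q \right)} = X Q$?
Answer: $25417$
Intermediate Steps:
$y{\left(X,Q \right)} = Q X$
$E = 4$ ($E = \left(-2\right)^{2} = 4$)
$w = -96$ ($w = 1 \left(-3\right) 4 \cdot 8 = \left(-3\right) 4 \cdot 8 = \left(-12\right) 8 = -96$)
$\left(-359 - -153\right) \left(\left(335 + w\right) - 365\right) - 539 = \left(-359 - -153\right) \left(\left(335 - 96\right) - 365\right) - 539 = \left(-359 + 153\right) \left(239 - 365\right) - 539 = \left(-206\right) \left(-126\right) - 539 = 25956 - 539 = 25417$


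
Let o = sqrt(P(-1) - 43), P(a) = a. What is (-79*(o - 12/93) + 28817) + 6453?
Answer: 1093686/31 - 158*I*sqrt(11) ≈ 35280.0 - 524.03*I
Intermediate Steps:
o = 2*I*sqrt(11) (o = sqrt(-1 - 43) = sqrt(-44) = 2*I*sqrt(11) ≈ 6.6332*I)
(-79*(o - 12/93) + 28817) + 6453 = (-79*(2*I*sqrt(11) - 12/93) + 28817) + 6453 = (-79*(2*I*sqrt(11) - 12*1/93) + 28817) + 6453 = (-79*(2*I*sqrt(11) - 4/31) + 28817) + 6453 = (-79*(-4/31 + 2*I*sqrt(11)) + 28817) + 6453 = ((316/31 - 158*I*sqrt(11)) + 28817) + 6453 = (893643/31 - 158*I*sqrt(11)) + 6453 = 1093686/31 - 158*I*sqrt(11)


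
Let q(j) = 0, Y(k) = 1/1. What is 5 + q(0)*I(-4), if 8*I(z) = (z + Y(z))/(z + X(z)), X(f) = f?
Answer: 5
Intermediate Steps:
Y(k) = 1
I(z) = (1 + z)/(16*z) (I(z) = ((z + 1)/(z + z))/8 = ((1 + z)/((2*z)))/8 = ((1 + z)*(1/(2*z)))/8 = ((1 + z)/(2*z))/8 = (1 + z)/(16*z))
5 + q(0)*I(-4) = 5 + 0*((1/16)*(1 - 4)/(-4)) = 5 + 0*((1/16)*(-¼)*(-3)) = 5 + 0*(3/64) = 5 + 0 = 5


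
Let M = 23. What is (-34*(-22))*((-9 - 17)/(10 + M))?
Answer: -1768/3 ≈ -589.33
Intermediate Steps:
(-34*(-22))*((-9 - 17)/(10 + M)) = (-34*(-22))*((-9 - 17)/(10 + 23)) = 748*(-26/33) = -1768/3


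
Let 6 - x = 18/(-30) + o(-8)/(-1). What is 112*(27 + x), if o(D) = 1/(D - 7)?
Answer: 56336/15 ≈ 3755.7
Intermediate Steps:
o(D) = 1/(-7 + D)
x = 98/15 (x = 6 - (18/(-30) + 1/(-7 - 8*(-1))) = 6 - (18*(-1/30) - 1/(-15)) = 6 - (-⅗ - 1/15*(-1)) = 6 - (-⅗ + 1/15) = 6 - 1*(-8/15) = 6 + 8/15 = 98/15 ≈ 6.5333)
112*(27 + x) = 112*(27 + 98/15) = 112*(503/15) = 56336/15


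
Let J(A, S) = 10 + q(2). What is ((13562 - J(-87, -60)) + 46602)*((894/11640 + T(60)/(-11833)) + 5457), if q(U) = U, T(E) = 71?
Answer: 1883849757562646/5739005 ≈ 3.2825e+8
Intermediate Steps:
J(A, S) = 12 (J(A, S) = 10 + 2 = 12)
((13562 - J(-87, -60)) + 46602)*((894/11640 + T(60)/(-11833)) + 5457) = ((13562 - 1*12) + 46602)*((894/11640 + 71/(-11833)) + 5457) = ((13562 - 12) + 46602)*((894*(1/11640) + 71*(-1/11833)) + 5457) = (13550 + 46602)*((149/1940 - 71/11833) + 5457) = 60152*(1625377/22956020 + 5457) = 60152*(125272626517/22956020) = 1883849757562646/5739005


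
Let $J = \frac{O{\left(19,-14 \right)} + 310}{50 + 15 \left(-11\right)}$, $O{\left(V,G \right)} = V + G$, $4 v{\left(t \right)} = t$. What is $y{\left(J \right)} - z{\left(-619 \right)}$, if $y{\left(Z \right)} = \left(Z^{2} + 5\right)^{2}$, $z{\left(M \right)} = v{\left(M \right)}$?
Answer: $\frac{348201563}{1119364} \approx 311.07$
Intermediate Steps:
$v{\left(t \right)} = \frac{t}{4}$
$z{\left(M \right)} = \frac{M}{4}$
$O{\left(V,G \right)} = G + V$
$J = - \frac{63}{23}$ ($J = \frac{\left(-14 + 19\right) + 310}{50 + 15 \left(-11\right)} = \frac{5 + 310}{50 - 165} = \frac{315}{-115} = 315 \left(- \frac{1}{115}\right) = - \frac{63}{23} \approx -2.7391$)
$y{\left(Z \right)} = \left(5 + Z^{2}\right)^{2}$
$y{\left(J \right)} - z{\left(-619 \right)} = \left(5 + \left(- \frac{63}{23}\right)^{2}\right)^{2} - \frac{1}{4} \left(-619\right) = \left(5 + \frac{3969}{529}\right)^{2} - - \frac{619}{4} = \left(\frac{6614}{529}\right)^{2} + \frac{619}{4} = \frac{43744996}{279841} + \frac{619}{4} = \frac{348201563}{1119364}$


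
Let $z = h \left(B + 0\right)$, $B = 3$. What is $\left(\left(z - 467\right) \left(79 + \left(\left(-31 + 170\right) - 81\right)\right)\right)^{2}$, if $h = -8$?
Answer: $4524849289$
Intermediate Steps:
$z = -24$ ($z = - 8 \left(3 + 0\right) = \left(-8\right) 3 = -24$)
$\left(\left(z - 467\right) \left(79 + \left(\left(-31 + 170\right) - 81\right)\right)\right)^{2} = \left(\left(-24 - 467\right) \left(79 + \left(\left(-31 + 170\right) - 81\right)\right)\right)^{2} = \left(- 491 \left(79 + \left(139 - 81\right)\right)\right)^{2} = \left(- 491 \left(79 + 58\right)\right)^{2} = \left(\left(-491\right) 137\right)^{2} = \left(-67267\right)^{2} = 4524849289$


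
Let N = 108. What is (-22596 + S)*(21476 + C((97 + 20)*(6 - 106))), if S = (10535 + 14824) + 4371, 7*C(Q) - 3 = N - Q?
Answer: 1156728162/7 ≈ 1.6525e+8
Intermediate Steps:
C(Q) = 111/7 - Q/7 (C(Q) = 3/7 + (108 - Q)/7 = 3/7 + (108/7 - Q/7) = 111/7 - Q/7)
S = 29730 (S = 25359 + 4371 = 29730)
(-22596 + S)*(21476 + C((97 + 20)*(6 - 106))) = (-22596 + 29730)*(21476 + (111/7 - (97 + 20)*(6 - 106)/7)) = 7134*(21476 + (111/7 - 117*(-100)/7)) = 7134*(21476 + (111/7 - ⅐*(-11700))) = 7134*(21476 + (111/7 + 11700/7)) = 7134*(21476 + 11811/7) = 7134*(162143/7) = 1156728162/7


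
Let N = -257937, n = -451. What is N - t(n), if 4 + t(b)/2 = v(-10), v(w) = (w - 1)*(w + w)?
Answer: -258369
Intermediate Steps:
v(w) = 2*w*(-1 + w) (v(w) = (-1 + w)*(2*w) = 2*w*(-1 + w))
t(b) = 432 (t(b) = -8 + 2*(2*(-10)*(-1 - 10)) = -8 + 2*(2*(-10)*(-11)) = -8 + 2*220 = -8 + 440 = 432)
N - t(n) = -257937 - 1*432 = -257937 - 432 = -258369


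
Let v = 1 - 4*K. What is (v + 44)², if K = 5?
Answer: 625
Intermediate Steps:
v = -19 (v = 1 - 4*5 = 1 - 20 = -19)
(v + 44)² = (-19 + 44)² = 25² = 625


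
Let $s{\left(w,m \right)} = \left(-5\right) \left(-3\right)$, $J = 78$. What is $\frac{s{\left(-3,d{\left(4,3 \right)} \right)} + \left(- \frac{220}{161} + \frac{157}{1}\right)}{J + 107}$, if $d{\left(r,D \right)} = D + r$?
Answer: $\frac{27472}{29785} \approx 0.92234$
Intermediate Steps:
$s{\left(w,m \right)} = 15$
$\frac{s{\left(-3,d{\left(4,3 \right)} \right)} + \left(- \frac{220}{161} + \frac{157}{1}\right)}{J + 107} = \frac{15 + \left(- \frac{220}{161} + \frac{157}{1}\right)}{78 + 107} = \frac{15 + \left(\left(-220\right) \frac{1}{161} + 157 \cdot 1\right)}{185} = \left(15 + \left(- \frac{220}{161} + 157\right)\right) \frac{1}{185} = \left(15 + \frac{25057}{161}\right) \frac{1}{185} = \frac{27472}{161} \cdot \frac{1}{185} = \frac{27472}{29785}$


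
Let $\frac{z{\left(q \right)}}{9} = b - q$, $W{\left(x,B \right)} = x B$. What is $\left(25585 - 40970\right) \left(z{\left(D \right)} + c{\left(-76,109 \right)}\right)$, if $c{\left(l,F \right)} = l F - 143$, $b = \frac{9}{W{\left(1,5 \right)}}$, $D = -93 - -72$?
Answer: $126492393$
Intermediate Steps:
$D = -21$ ($D = -93 + 72 = -21$)
$W{\left(x,B \right)} = B x$
$b = \frac{9}{5}$ ($b = \frac{9}{5 \cdot 1} = \frac{9}{5} \approx 1.8$)
$c{\left(l,F \right)} = -143 + F l$ ($c{\left(l,F \right)} = F l - 143 = -143 + F l$)
$z{\left(q \right)} = \frac{81}{5} - 9 q$ ($z{\left(q \right)} = 9 \left(\frac{9}{5} - q\right) = \frac{81}{5} - 9 q$)
$\left(25585 - 40970\right) \left(z{\left(D \right)} + c{\left(-76,109 \right)}\right) = \left(25585 - 40970\right) \left(\left(\frac{81}{5} - -189\right) + \left(-143 + 109 \left(-76\right)\right)\right) = - 15385 \left(\left(\frac{81}{5} + 189\right) - 8427\right) = - 15385 \left(\frac{1026}{5} - 8427\right) = \left(-15385\right) \left(- \frac{41109}{5}\right) = 126492393$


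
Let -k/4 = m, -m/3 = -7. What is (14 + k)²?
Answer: 4900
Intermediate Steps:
m = 21 (m = -3*(-7) = 21)
k = -84 (k = -4*21 = -84)
(14 + k)² = (14 - 84)² = (-70)² = 4900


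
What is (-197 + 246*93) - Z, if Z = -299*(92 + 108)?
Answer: 82481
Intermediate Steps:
Z = -59800 (Z = -299*200 = -59800)
(-197 + 246*93) - Z = (-197 + 246*93) - 1*(-59800) = (-197 + 22878) + 59800 = 22681 + 59800 = 82481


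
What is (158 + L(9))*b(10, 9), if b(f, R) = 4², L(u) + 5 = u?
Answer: 2592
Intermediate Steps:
L(u) = -5 + u
b(f, R) = 16
(158 + L(9))*b(10, 9) = (158 + (-5 + 9))*16 = (158 + 4)*16 = 162*16 = 2592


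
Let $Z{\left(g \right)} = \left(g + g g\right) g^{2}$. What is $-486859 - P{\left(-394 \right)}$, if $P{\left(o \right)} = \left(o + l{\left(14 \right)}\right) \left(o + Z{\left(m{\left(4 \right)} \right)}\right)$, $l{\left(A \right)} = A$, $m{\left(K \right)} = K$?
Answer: $-514979$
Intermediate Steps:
$Z{\left(g \right)} = g^{2} \left(g + g^{2}\right)$ ($Z{\left(g \right)} = \left(g + g^{2}\right) g^{2} = g^{2} \left(g + g^{2}\right)$)
$P{\left(o \right)} = \left(14 + o\right) \left(320 + o\right)$ ($P{\left(o \right)} = \left(o + 14\right) \left(o + 4^{3} \left(1 + 4\right)\right) = \left(14 + o\right) \left(o + 64 \cdot 5\right) = \left(14 + o\right) \left(o + 320\right) = \left(14 + o\right) \left(320 + o\right)$)
$-486859 - P{\left(-394 \right)} = -486859 - \left(4480 + \left(-394\right)^{2} + 334 \left(-394\right)\right) = -486859 - \left(4480 + 155236 - 131596\right) = -486859 - 28120 = -514979$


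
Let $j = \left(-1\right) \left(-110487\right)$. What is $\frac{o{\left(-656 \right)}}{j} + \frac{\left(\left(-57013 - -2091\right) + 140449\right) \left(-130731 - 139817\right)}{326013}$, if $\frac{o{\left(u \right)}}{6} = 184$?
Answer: $- \frac{284063986441700}{4002244259} \approx -70976.0$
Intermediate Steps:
$o{\left(u \right)} = 1104$ ($o{\left(u \right)} = 6 \cdot 184 = 1104$)
$j = 110487$
$\frac{o{\left(-656 \right)}}{j} + \frac{\left(\left(-57013 - -2091\right) + 140449\right) \left(-130731 - 139817\right)}{326013} = \frac{1104}{110487} + \frac{\left(\left(-57013 - -2091\right) + 140449\right) \left(-130731 - 139817\right)}{326013} = 1104 \cdot \frac{1}{110487} + \left(\left(-57013 + 2091\right) + 140449\right) \left(-270548\right) \frac{1}{326013} = \frac{368}{36829} + \left(-54922 + 140449\right) \left(-270548\right) \frac{1}{326013} = \frac{368}{36829} + 85527 \left(-270548\right) \frac{1}{326013} = \frac{368}{36829} - \frac{7713052932}{108671} = - \frac{284063986441700}{4002244259}$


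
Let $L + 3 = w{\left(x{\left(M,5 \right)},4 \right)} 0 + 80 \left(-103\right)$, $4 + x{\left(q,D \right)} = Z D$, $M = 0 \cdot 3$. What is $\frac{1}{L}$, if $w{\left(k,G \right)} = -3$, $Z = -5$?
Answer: $- \frac{1}{8243} \approx -0.00012132$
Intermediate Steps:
$M = 0$
$x{\left(q,D \right)} = -4 - 5 D$
$L = -8243$ ($L = -3 + \left(\left(-3\right) 0 + 80 \left(-103\right)\right) = -3 + \left(0 - 8240\right) = -3 - 8240 = -8243$)
$\frac{1}{L} = \frac{1}{-8243} = - \frac{1}{8243}$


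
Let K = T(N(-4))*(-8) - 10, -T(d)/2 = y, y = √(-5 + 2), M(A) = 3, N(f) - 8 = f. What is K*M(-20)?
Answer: -30 + 48*I*√3 ≈ -30.0 + 83.138*I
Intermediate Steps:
N(f) = 8 + f
y = I*√3 (y = √(-3) = I*√3 ≈ 1.732*I)
T(d) = -2*I*√3
K = -10 + 16*I*√3 (K = -2*I*√3*(-8) - 10 = 16*I*√3 - 10 = -10 + 16*I*√3 ≈ -10.0 + 27.713*I)
K*M(-20) = (-10 + 16*I*√3)*3 = -30 + 48*I*√3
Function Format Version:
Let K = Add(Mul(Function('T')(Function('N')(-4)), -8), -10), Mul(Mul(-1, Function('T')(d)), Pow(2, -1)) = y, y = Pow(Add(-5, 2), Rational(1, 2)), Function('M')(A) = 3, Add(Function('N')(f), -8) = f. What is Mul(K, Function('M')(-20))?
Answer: Add(-30, Mul(48, I, Pow(3, Rational(1, 2)))) ≈ Add(-30.000, Mul(83.138, I))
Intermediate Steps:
Function('N')(f) = Add(8, f)
y = Mul(I, Pow(3, Rational(1, 2))) (y = Pow(-3, Rational(1, 2)) = Mul(I, Pow(3, Rational(1, 2))) ≈ Mul(1.7320, I))
Function('T')(d) = Mul(-2, I, Pow(3, Rational(1, 2))) (Function('T')(d) = Mul(-2, Mul(I, Pow(3, Rational(1, 2)))) = Mul(-2, I, Pow(3, Rational(1, 2))))
K = Add(-10, Mul(16, I, Pow(3, Rational(1, 2)))) (K = Add(Mul(Mul(-2, I, Pow(3, Rational(1, 2))), -8), -10) = Add(Mul(16, I, Pow(3, Rational(1, 2))), -10) = Add(-10, Mul(16, I, Pow(3, Rational(1, 2)))) ≈ Add(-10.000, Mul(27.713, I)))
Mul(K, Function('M')(-20)) = Mul(Add(-10, Mul(16, I, Pow(3, Rational(1, 2)))), 3) = Add(-30, Mul(48, I, Pow(3, Rational(1, 2))))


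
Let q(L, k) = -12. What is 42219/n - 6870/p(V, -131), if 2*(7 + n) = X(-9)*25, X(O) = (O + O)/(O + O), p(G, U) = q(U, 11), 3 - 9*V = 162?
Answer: 181471/22 ≈ 8248.7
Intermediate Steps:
V = -53/3 (V = 1/3 - 1/9*162 = 1/3 - 18 = -53/3 ≈ -17.667)
p(G, U) = -12
X(O) = 1 (X(O) = (2*O)/((2*O)) = (2*O)*(1/(2*O)) = 1)
n = 11/2 (n = -7 + (1*25)/2 = -7 + (1/2)*25 = -7 + 25/2 = 11/2 ≈ 5.5000)
42219/n - 6870/p(V, -131) = 42219/(11/2) - 6870/(-12) = 42219*(2/11) - 6870*(-1/12) = 84438/11 + 1145/2 = 181471/22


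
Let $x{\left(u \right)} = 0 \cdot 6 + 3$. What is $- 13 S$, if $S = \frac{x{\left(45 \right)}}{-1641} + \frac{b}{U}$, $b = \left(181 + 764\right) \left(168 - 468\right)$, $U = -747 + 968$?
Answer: $\frac{155074721}{9299} \approx 16677.0$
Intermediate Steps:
$x{\left(u \right)} = 3$ ($x{\left(u \right)} = 0 + 3 = 3$)
$U = 221$
$b = -283500$ ($b = 945 \left(-300\right) = -283500$)
$S = - \frac{155074721}{120887}$ ($S = \frac{3}{-1641} - \frac{283500}{221} = 3 \left(- \frac{1}{1641}\right) - \frac{283500}{221} = - \frac{1}{547} - \frac{283500}{221} = - \frac{155074721}{120887} \approx -1282.8$)
$- 13 S = \left(-13\right) \left(- \frac{155074721}{120887}\right) = \frac{155074721}{9299}$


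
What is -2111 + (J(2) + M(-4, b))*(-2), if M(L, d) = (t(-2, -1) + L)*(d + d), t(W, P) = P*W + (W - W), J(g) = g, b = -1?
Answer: -2123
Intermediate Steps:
t(W, P) = P*W (t(W, P) = P*W + 0 = P*W)
M(L, d) = 2*d*(2 + L) (M(L, d) = (-1*(-2) + L)*(d + d) = (2 + L)*(2*d) = 2*d*(2 + L))
-2111 + (J(2) + M(-4, b))*(-2) = -2111 + (2 + 2*(-1)*(2 - 4))*(-2) = -2111 + (2 + 2*(-1)*(-2))*(-2) = -2111 + (2 + 4)*(-2) = -2111 + 6*(-2) = -2111 - 12 = -2123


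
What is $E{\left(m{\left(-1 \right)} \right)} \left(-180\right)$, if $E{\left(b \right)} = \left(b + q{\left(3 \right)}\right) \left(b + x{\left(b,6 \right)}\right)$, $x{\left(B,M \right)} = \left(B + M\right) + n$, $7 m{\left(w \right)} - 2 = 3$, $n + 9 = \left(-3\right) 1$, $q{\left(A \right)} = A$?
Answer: $\frac{149760}{49} \approx 3056.3$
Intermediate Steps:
$n = -12$ ($n = -9 - 3 = -12$)
$m{\left(w \right)} = \frac{5}{7}$ ($m{\left(w \right)} = \frac{2}{7} + \frac{1}{7} \cdot 3 = \frac{2}{7} + \frac{3}{7} = \frac{5}{7}$)
$x{\left(B,M \right)} = -12 + B + M$ ($x{\left(B,M \right)} = \left(B + M\right) - 12 = -12 + B + M$)
$E{\left(b \right)} = \left(-6 + 2 b\right) \left(3 + b\right)$ ($E{\left(b \right)} = \left(b + 3\right) \left(b + \left(-12 + b + 6\right)\right) = \left(3 + b\right) \left(b + \left(-6 + b\right)\right) = \left(3 + b\right) \left(-6 + 2 b\right) = \left(-6 + 2 b\right) \left(3 + b\right)$)
$E{\left(m{\left(-1 \right)} \right)} \left(-180\right) = \left(-18 + 2 \left(\frac{5}{7}\right)^{2}\right) \left(-180\right) = \left(-18 + 2 \cdot \frac{25}{49}\right) \left(-180\right) = \left(-18 + \frac{50}{49}\right) \left(-180\right) = \left(- \frac{832}{49}\right) \left(-180\right) = \frac{149760}{49}$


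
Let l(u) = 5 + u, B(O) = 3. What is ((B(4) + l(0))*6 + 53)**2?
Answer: 10201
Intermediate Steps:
((B(4) + l(0))*6 + 53)**2 = ((3 + (5 + 0))*6 + 53)**2 = ((3 + 5)*6 + 53)**2 = (8*6 + 53)**2 = (48 + 53)**2 = 101**2 = 10201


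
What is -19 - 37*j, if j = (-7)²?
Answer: -1832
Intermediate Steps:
j = 49
-19 - 37*j = -19 - 37*49 = -19 - 1813 = -1832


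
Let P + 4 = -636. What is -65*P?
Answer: 41600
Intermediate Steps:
P = -640 (P = -4 - 636 = -640)
-65*P = -65*(-640) = 41600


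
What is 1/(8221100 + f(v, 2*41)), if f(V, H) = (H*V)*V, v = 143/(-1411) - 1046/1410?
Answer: 989537510025/8135144513270669068 ≈ 1.2164e-7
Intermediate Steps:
v = -838768/994755 (v = 143*(-1/1411) - 1046*1/1410 = -143/1411 - 523/705 = -838768/994755 ≈ -0.84319)
f(V, H) = H*V²
1/(8221100 + f(v, 2*41)) = 1/(8221100 + (2*41)*(-838768/994755)²) = 1/(8221100 + 82*(703531757824/989537510025)) = 1/(8221100 + 57689604141568/989537510025) = 1/(8135144513270669068/989537510025) = 989537510025/8135144513270669068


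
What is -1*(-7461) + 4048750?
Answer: 4056211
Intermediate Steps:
-1*(-7461) + 4048750 = 7461 + 4048750 = 4056211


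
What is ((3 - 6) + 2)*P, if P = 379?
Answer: -379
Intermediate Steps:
((3 - 6) + 2)*P = ((3 - 6) + 2)*379 = (-3 + 2)*379 = -1*379 = -379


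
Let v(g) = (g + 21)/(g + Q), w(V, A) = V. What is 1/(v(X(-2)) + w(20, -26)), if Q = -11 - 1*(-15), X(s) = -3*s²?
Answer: 8/151 ≈ 0.052980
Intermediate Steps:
Q = 4 (Q = -11 + 15 = 4)
v(g) = (21 + g)/(4 + g) (v(g) = (g + 21)/(g + 4) = (21 + g)/(4 + g))
1/(v(X(-2)) + w(20, -26)) = 1/((21 - 3*(-2)²)/(4 - 3*(-2)²) + 20) = 1/((21 - 3*4)/(4 - 3*4) + 20) = 1/((21 - 12)/(4 - 12) + 20) = 1/(9/(-8) + 20) = 1/(-⅛*9 + 20) = 1/(-9/8 + 20) = 1/(151/8) = 8/151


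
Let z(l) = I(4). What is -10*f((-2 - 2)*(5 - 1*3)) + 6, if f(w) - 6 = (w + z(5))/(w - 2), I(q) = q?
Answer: -58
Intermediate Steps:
z(l) = 4
f(w) = 6 + (4 + w)/(-2 + w) (f(w) = 6 + (w + 4)/(w - 2) = 6 + (4 + w)/(-2 + w))
-10*f((-2 - 2)*(5 - 1*3)) + 6 = -10*(-8 + 7*((-2 - 2)*(5 - 1*3)))/(-2 + (-2 - 2)*(5 - 1*3)) + 6 = -10*(-8 + 7*(-4*(5 - 3)))/(-2 - 4*(5 - 3)) + 6 = -10*(-8 + 7*(-4*2))/(-2 - 4*2) + 6 = -10*(-8 + 7*(-8))/(-2 - 8) + 6 = -10*(-8 - 56)/(-10) + 6 = -(-1)*(-64) + 6 = -10*32/5 + 6 = -64 + 6 = -58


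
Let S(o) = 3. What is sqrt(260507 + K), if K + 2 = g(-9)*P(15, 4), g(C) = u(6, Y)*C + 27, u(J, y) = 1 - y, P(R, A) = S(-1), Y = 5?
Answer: 3*sqrt(28966) ≈ 510.58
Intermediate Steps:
P(R, A) = 3
g(C) = 27 - 4*C (g(C) = (1 - 1*5)*C + 27 = (1 - 5)*C + 27 = -4*C + 27 = 27 - 4*C)
K = 187 (K = -2 + (27 - 4*(-9))*3 = -2 + (27 + 36)*3 = -2 + 63*3 = -2 + 189 = 187)
sqrt(260507 + K) = sqrt(260507 + 187) = sqrt(260694) = 3*sqrt(28966)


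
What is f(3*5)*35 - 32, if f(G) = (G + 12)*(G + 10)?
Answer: 23593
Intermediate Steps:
f(G) = (10 + G)*(12 + G) (f(G) = (12 + G)*(10 + G) = (10 + G)*(12 + G))
f(3*5)*35 - 32 = (120 + (3*5)² + 22*(3*5))*35 - 32 = (120 + 15² + 22*15)*35 - 32 = (120 + 225 + 330)*35 - 32 = 675*35 - 32 = 23625 - 32 = 23593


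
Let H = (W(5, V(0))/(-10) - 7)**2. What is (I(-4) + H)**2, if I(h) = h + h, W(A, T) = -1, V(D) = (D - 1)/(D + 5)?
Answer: 15689521/10000 ≈ 1569.0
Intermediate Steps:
V(D) = (-1 + D)/(5 + D)
I(h) = 2*h
H = 4761/100 (H = (-1/(-10) - 7)**2 = (-1*(-1/10) - 7)**2 = (1/10 - 7)**2 = (-69/10)**2 = 4761/100 ≈ 47.610)
(I(-4) + H)**2 = (2*(-4) + 4761/100)**2 = (-8 + 4761/100)**2 = (3961/100)**2 = 15689521/10000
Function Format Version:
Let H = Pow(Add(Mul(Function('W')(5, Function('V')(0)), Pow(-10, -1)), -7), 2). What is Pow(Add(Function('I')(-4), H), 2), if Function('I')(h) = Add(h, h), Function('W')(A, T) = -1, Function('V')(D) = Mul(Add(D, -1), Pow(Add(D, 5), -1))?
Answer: Rational(15689521, 10000) ≈ 1569.0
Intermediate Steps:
Function('V')(D) = Mul(Pow(Add(5, D), -1), Add(-1, D)) (Function('V')(D) = Mul(Add(-1, D), Pow(Add(5, D), -1)) = Mul(Pow(Add(5, D), -1), Add(-1, D)))
Function('I')(h) = Mul(2, h)
H = Rational(4761, 100) (H = Pow(Add(Mul(-1, Pow(-10, -1)), -7), 2) = Pow(Add(Mul(-1, Rational(-1, 10)), -7), 2) = Pow(Add(Rational(1, 10), -7), 2) = Pow(Rational(-69, 10), 2) = Rational(4761, 100) ≈ 47.610)
Pow(Add(Function('I')(-4), H), 2) = Pow(Add(Mul(2, -4), Rational(4761, 100)), 2) = Pow(Add(-8, Rational(4761, 100)), 2) = Pow(Rational(3961, 100), 2) = Rational(15689521, 10000)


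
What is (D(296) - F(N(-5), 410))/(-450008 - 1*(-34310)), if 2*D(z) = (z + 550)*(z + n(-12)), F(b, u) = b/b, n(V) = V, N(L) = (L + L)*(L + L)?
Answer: -120131/415698 ≈ -0.28899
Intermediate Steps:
N(L) = 4*L² (N(L) = (2*L)*(2*L) = 4*L²)
F(b, u) = 1
D(z) = (-12 + z)*(550 + z)/2 (D(z) = ((z + 550)*(z - 12))/2 = ((550 + z)*(-12 + z))/2 = ((-12 + z)*(550 + z))/2 = (-12 + z)*(550 + z)/2)
(D(296) - F(N(-5), 410))/(-450008 - 1*(-34310)) = ((-3300 + (½)*296² + 269*296) - 1*1)/(-450008 - 1*(-34310)) = ((-3300 + (½)*87616 + 79624) - 1)/(-450008 + 34310) = ((-3300 + 43808 + 79624) - 1)/(-415698) = (120132 - 1)*(-1/415698) = 120131*(-1/415698) = -120131/415698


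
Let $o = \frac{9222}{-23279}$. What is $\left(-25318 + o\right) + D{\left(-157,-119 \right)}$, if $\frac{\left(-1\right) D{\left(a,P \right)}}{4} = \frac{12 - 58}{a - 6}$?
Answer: $- \frac{96074355208}{3794477} \approx -25320.0$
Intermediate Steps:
$o = - \frac{9222}{23279}$ ($o = 9222 \left(- \frac{1}{23279}\right) = - \frac{9222}{23279} \approx -0.39615$)
$D{\left(a,P \right)} = \frac{184}{-6 + a}$ ($D{\left(a,P \right)} = - 4 \frac{12 - 58}{a - 6} = - 4 \left(- \frac{46}{-6 + a}\right) = \frac{184}{-6 + a}$)
$\left(-25318 + o\right) + D{\left(-157,-119 \right)} = \left(-25318 - \frac{9222}{23279}\right) + \frac{184}{-6 - 157} = - \frac{589386944}{23279} + \frac{184}{-163} = - \frac{589386944}{23279} + 184 \left(- \frac{1}{163}\right) = - \frac{589386944}{23279} - \frac{184}{163} = - \frac{96074355208}{3794477}$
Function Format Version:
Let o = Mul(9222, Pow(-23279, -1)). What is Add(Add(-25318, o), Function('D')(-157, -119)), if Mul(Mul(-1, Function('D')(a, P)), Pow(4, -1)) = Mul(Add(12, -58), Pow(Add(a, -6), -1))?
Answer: Rational(-96074355208, 3794477) ≈ -25320.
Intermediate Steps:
o = Rational(-9222, 23279) (o = Mul(9222, Rational(-1, 23279)) = Rational(-9222, 23279) ≈ -0.39615)
Function('D')(a, P) = Mul(184, Pow(Add(-6, a), -1)) (Function('D')(a, P) = Mul(-4, Mul(Add(12, -58), Pow(Add(a, -6), -1))) = Mul(-4, Mul(-46, Pow(Add(-6, a), -1))) = Mul(184, Pow(Add(-6, a), -1)))
Add(Add(-25318, o), Function('D')(-157, -119)) = Add(Add(-25318, Rational(-9222, 23279)), Mul(184, Pow(Add(-6, -157), -1))) = Add(Rational(-589386944, 23279), Mul(184, Pow(-163, -1))) = Add(Rational(-589386944, 23279), Mul(184, Rational(-1, 163))) = Add(Rational(-589386944, 23279), Rational(-184, 163)) = Rational(-96074355208, 3794477)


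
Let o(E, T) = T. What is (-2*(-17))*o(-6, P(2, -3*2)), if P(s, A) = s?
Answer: 68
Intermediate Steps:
(-2*(-17))*o(-6, P(2, -3*2)) = -2*(-17)*2 = 34*2 = 68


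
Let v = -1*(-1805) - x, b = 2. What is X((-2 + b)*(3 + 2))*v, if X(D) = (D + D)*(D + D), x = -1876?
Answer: 0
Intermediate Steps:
X(D) = 4*D² (X(D) = (2*D)*(2*D) = 4*D²)
v = 3681 (v = -1*(-1805) - 1*(-1876) = 1805 + 1876 = 3681)
X((-2 + b)*(3 + 2))*v = (4*((-2 + 2)*(3 + 2))²)*3681 = (4*(0*5)²)*3681 = (4*0²)*3681 = (4*0)*3681 = 0*3681 = 0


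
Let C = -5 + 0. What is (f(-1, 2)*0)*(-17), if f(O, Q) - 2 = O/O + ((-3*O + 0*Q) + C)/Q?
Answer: 0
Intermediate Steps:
C = -5
f(O, Q) = 3 + (-5 - 3*O)/Q (f(O, Q) = 2 + (O/O + ((-3*O + 0*Q) - 5)/Q) = 2 + (1 + ((-3*O + 0) - 5)/Q) = 2 + (1 + (-3*O - 5)/Q) = 2 + (1 + (-5 - 3*O)/Q) = 3 + (-5 - 3*O)/Q)
(f(-1, 2)*0)*(-17) = (((-5 - 3*(-1) + 3*2)/2)*0)*(-17) = (((-5 + 3 + 6)/2)*0)*(-17) = (((½)*4)*0)*(-17) = (2*0)*(-17) = 0*(-17) = 0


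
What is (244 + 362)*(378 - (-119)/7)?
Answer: 239370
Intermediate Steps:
(244 + 362)*(378 - (-119)/7) = 606*(378 - (-119)/7) = 606*(378 - 17*(-1)) = 606*(378 + 17) = 606*395 = 239370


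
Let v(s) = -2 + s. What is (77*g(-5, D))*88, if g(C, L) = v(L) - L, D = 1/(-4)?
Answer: -13552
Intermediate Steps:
D = -¼ ≈ -0.25000
g(C, L) = -2 (g(C, L) = (-2 + L) - L = -2)
(77*g(-5, D))*88 = (77*(-2))*88 = -154*88 = -13552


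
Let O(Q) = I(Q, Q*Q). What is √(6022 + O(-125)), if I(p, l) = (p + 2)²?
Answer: √21151 ≈ 145.43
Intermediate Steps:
I(p, l) = (2 + p)²
O(Q) = (2 + Q)²
√(6022 + O(-125)) = √(6022 + (2 - 125)²) = √(6022 + (-123)²) = √(6022 + 15129) = √21151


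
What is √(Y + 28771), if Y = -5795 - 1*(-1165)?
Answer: √24141 ≈ 155.37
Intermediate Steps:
Y = -4630 (Y = -5795 + 1165 = -4630)
√(Y + 28771) = √(-4630 + 28771) = √24141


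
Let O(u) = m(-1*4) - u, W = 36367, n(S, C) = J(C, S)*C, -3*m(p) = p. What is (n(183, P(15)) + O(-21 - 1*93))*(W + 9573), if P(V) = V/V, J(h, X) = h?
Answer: 16033060/3 ≈ 5.3444e+6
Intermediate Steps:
P(V) = 1
m(p) = -p/3
n(S, C) = C**2 (n(S, C) = C*C = C**2)
O(u) = 4/3 - u (O(u) = -(-1)*4/3 - u = -1/3*(-4) - u = 4/3 - u)
(n(183, P(15)) + O(-21 - 1*93))*(W + 9573) = (1**2 + (4/3 - (-21 - 1*93)))*(36367 + 9573) = (1 + (4/3 - (-21 - 93)))*45940 = (1 + (4/3 - 1*(-114)))*45940 = (1 + (4/3 + 114))*45940 = (1 + 346/3)*45940 = (349/3)*45940 = 16033060/3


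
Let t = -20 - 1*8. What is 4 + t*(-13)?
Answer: 368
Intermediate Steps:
t = -28 (t = -20 - 8 = -28)
4 + t*(-13) = 4 - 28*(-13) = 4 + 364 = 368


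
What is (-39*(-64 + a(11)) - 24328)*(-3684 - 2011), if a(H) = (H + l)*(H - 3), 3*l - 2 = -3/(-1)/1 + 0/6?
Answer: 146839880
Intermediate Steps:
l = 5/3 (l = ⅔ + (-3/(-1)/1 + 0/6)/3 = ⅔ + (-3*(-1)*1 + 0*(⅙))/3 = ⅔ + (3*1 + 0)/3 = ⅔ + (3 + 0)/3 = ⅔ + (⅓)*3 = ⅔ + 1 = 5/3 ≈ 1.6667)
a(H) = (-3 + H)*(5/3 + H) (a(H) = (H + 5/3)*(H - 3) = (5/3 + H)*(-3 + H) = (-3 + H)*(5/3 + H))
(-39*(-64 + a(11)) - 24328)*(-3684 - 2011) = (-39*(-64 + (-5 + 11² - 4/3*11)) - 24328)*(-3684 - 2011) = (-39*(-64 + (-5 + 121 - 44/3)) - 24328)*(-5695) = (-39*(-64 + 304/3) - 24328)*(-5695) = (-39*112/3 - 24328)*(-5695) = (-1456 - 24328)*(-5695) = -25784*(-5695) = 146839880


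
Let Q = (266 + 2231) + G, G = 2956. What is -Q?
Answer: -5453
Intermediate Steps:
Q = 5453 (Q = (266 + 2231) + 2956 = 2497 + 2956 = 5453)
-Q = -1*5453 = -5453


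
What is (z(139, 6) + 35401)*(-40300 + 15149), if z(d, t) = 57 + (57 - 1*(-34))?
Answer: -894092899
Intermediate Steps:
z(d, t) = 148 (z(d, t) = 57 + (57 + 34) = 57 + 91 = 148)
(z(139, 6) + 35401)*(-40300 + 15149) = (148 + 35401)*(-40300 + 15149) = 35549*(-25151) = -894092899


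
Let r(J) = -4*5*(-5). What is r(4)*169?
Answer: 16900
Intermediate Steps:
r(J) = 100 (r(J) = -20*(-5) = 100)
r(4)*169 = 100*169 = 16900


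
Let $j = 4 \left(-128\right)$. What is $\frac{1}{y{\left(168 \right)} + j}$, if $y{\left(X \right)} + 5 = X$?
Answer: $- \frac{1}{349} \approx -0.0028653$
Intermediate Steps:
$j = -512$
$y{\left(X \right)} = -5 + X$
$\frac{1}{y{\left(168 \right)} + j} = \frac{1}{\left(-5 + 168\right) - 512} = \frac{1}{163 - 512} = \frac{1}{-349} = - \frac{1}{349}$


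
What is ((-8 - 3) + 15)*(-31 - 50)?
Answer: -324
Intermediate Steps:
((-8 - 3) + 15)*(-31 - 50) = (-11 + 15)*(-81) = 4*(-81) = -324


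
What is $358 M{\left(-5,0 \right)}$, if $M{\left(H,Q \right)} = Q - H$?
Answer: $1790$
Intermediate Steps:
$358 M{\left(-5,0 \right)} = 358 \left(0 - -5\right) = 358 \left(0 + 5\right) = 358 \cdot 5 = 1790$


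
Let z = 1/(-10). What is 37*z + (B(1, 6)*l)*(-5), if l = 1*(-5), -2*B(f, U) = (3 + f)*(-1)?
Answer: 463/10 ≈ 46.300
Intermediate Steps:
B(f, U) = 3/2 + f/2 (B(f, U) = -(3 + f)*(-1)/2 = -(-3 - f)/2 = 3/2 + f/2)
l = -5
z = -⅒ ≈ -0.10000
37*z + (B(1, 6)*l)*(-5) = 37*(-⅒) + ((3/2 + (½)*1)*(-5))*(-5) = -37/10 + ((3/2 + ½)*(-5))*(-5) = -37/10 + (2*(-5))*(-5) = -37/10 - 10*(-5) = -37/10 + 50 = 463/10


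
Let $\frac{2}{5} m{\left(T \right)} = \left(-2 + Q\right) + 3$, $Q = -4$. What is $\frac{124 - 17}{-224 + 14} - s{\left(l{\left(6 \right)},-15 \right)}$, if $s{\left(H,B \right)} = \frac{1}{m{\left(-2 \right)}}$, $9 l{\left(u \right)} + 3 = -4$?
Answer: $- \frac{79}{210} \approx -0.37619$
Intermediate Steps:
$m{\left(T \right)} = - \frac{15}{2}$ ($m{\left(T \right)} = \frac{5 \left(\left(-2 - 4\right) + 3\right)}{2} = \frac{5 \left(-6 + 3\right)}{2} = \frac{5}{2} \left(-3\right) = - \frac{15}{2}$)
$l{\left(u \right)} = - \frac{7}{9}$ ($l{\left(u \right)} = - \frac{1}{3} + \frac{1}{9} \left(-4\right) = - \frac{1}{3} - \frac{4}{9} = - \frac{7}{9}$)
$s{\left(H,B \right)} = - \frac{2}{15}$ ($s{\left(H,B \right)} = \frac{1}{- \frac{15}{2}} = - \frac{2}{15}$)
$\frac{124 - 17}{-224 + 14} - s{\left(l{\left(6 \right)},-15 \right)} = \frac{124 - 17}{-224 + 14} - - \frac{2}{15} = \frac{107}{-210} + \frac{2}{15} = 107 \left(- \frac{1}{210}\right) + \frac{2}{15} = - \frac{107}{210} + \frac{2}{15} = - \frac{79}{210}$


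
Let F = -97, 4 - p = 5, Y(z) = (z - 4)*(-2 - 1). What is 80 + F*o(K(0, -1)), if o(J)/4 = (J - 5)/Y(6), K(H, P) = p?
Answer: -308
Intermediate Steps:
Y(z) = 12 - 3*z (Y(z) = (-4 + z)*(-3) = 12 - 3*z)
p = -1 (p = 4 - 1*5 = 4 - 5 = -1)
K(H, P) = -1
o(J) = 10/3 - 2*J/3 (o(J) = 4*((J - 5)/(12 - 3*6)) = 4*((-5 + J)/(12 - 18)) = 4*((-5 + J)/(-6)) = 4*((-5 + J)*(-⅙)) = 4*(⅚ - J/6) = 10/3 - 2*J/3)
80 + F*o(K(0, -1)) = 80 - 97*(10/3 - ⅔*(-1)) = 80 - 97*(10/3 + ⅔) = 80 - 97*4 = 80 - 388 = -308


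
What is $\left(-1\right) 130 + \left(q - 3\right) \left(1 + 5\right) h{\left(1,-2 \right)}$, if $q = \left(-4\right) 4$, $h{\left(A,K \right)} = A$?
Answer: $-244$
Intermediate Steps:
$q = -16$
$\left(-1\right) 130 + \left(q - 3\right) \left(1 + 5\right) h{\left(1,-2 \right)} = \left(-1\right) 130 + \left(-16 - 3\right) \left(1 + 5\right) 1 = -130 + \left(-19\right) 6 \cdot 1 = -130 - 114 = -244$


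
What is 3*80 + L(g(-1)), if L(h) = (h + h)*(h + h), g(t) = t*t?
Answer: 244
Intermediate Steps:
g(t) = t**2
L(h) = 4*h**2 (L(h) = (2*h)*(2*h) = 4*h**2)
3*80 + L(g(-1)) = 3*80 + 4*((-1)**2)**2 = 240 + 4*1**2 = 240 + 4*1 = 240 + 4 = 244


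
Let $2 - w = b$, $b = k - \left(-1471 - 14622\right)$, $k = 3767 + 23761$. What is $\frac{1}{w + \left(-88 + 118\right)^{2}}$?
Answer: $- \frac{1}{42719} \approx -2.3409 \cdot 10^{-5}$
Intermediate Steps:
$k = 27528$
$b = 43621$ ($b = 27528 - \left(-1471 - 14622\right) = 27528 - -16093 = 27528 + 16093 = 43621$)
$w = -43619$ ($w = 2 - 43621 = -43619$)
$\frac{1}{w + \left(-88 + 118\right)^{2}} = \frac{1}{-43619 + \left(-88 + 118\right)^{2}} = \frac{1}{-43619 + 30^{2}} = \frac{1}{-43619 + 900} = \frac{1}{-42719} = - \frac{1}{42719}$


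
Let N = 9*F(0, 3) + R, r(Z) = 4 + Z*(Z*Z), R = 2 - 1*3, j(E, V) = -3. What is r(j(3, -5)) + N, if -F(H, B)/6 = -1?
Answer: 30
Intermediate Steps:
F(H, B) = 6 (F(H, B) = -6*(-1) = 6)
R = -1 (R = 2 - 3 = -1)
r(Z) = 4 + Z³ (r(Z) = 4 + Z*Z² = 4 + Z³)
N = 53 (N = 9*6 - 1 = 54 - 1 = 53)
r(j(3, -5)) + N = (4 + (-3)³) + 53 = (4 - 27) + 53 = -23 + 53 = 30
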